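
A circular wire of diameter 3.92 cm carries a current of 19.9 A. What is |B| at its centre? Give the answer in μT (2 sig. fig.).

At the centre of a circular loop the Biot–Savart law gives B = μ₀I/(2R) (so R = 0.0196 m).
B = (4π×10⁻⁷ × 19.9) / (2 × 0.0196) = 6.38×10⁻⁴ T.

B ≈ 640 μT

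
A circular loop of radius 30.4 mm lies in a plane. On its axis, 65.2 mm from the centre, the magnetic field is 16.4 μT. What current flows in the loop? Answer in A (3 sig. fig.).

On the axis of a loop, B = μ₀IR²/[2(R²+z²)^(3/2)], so I = 2B(R²+z²)^(3/2)/(μ₀R²).
R² + z² = 0.0009242 + 0.004251 = 0.005175 m²; raised to 3/2 gives 3.72×10⁻⁴ m³.
I = 2 × 1.64×10⁻⁵ × 3.72×10⁻⁴ / (1.26×10⁻⁶ × 0.0009242) = 10.5 A.

I ≈ 10.5 A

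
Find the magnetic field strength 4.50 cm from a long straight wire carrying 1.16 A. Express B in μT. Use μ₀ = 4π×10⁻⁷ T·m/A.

B ≈ 5.16 μT

For an infinitely long straight wire, B = μ₀I/(2πd).
B = (4π×10⁻⁷ × 1.16) / (2π × 0.045) = 5.16×10⁻⁶ T.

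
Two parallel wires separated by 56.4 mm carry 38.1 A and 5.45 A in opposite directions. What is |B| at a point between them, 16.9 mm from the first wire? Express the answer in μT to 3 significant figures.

Each long wire gives B = μ₀I/(2πd). Distances are d₁ = 0.0169 m and d₂ = 0.0395 m.
B₁ = 4.51×10⁻⁴ T, B₂ = 2.76×10⁻⁵ T.
Between antiparallel currents both contributions point the same way, so they add. B = B₁ + B₂ = 4.51×10⁻⁴ + 2.76×10⁻⁵ = 4.78×10⁻⁴ T.

B ≈ 478 μT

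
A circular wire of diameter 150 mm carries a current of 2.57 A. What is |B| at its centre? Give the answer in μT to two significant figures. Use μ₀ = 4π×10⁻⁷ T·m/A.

B ≈ 22 μT

At the centre of a circular loop the Biot–Savart law gives B = μ₀I/(2R) (so R = 0.075 m).
B = (4π×10⁻⁷ × 2.57) / (2 × 0.075) = 2.15×10⁻⁵ T.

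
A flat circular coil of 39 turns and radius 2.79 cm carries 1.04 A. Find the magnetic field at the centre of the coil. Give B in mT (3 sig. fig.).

For an N-turn flat coil, B = Nμ₀I/(2R) with R = 0.0279 m.
B = 39 × 2.34×10⁻⁵ T = 9.13×10⁻⁴ T.

B ≈ 0.913 mT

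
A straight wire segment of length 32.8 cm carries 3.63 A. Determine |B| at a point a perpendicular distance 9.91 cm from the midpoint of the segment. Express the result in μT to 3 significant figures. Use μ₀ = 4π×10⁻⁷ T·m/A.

For a finite straight segment, B = (μ₀I/4πd)(sinθ₁ + sinθ₂), where θ₁, θ₂ are the angles from the perpendicular to each end.
The perpendicular from the point meets the wire at its midpoint, so each end is L/2 = 0.164 m away along the wire.
sinθ₁ = 0.164/√(0.164²+0.0991²) = 0.8559; sinθ₂ = 0.164/√(0.164²+0.0991²) = 0.8559.
B = (4π×10⁻⁷ × 3.63) / (4π × 0.0991) × (0.8559 + 0.8559) = 6.27×10⁻⁶ T.

B ≈ 6.27 μT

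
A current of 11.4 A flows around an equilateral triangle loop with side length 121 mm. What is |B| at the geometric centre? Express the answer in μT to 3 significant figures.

B ≈ 170 μT

Each side is a finite straight segment at perpendicular distance d = a/(2 tan(π/3)) = 0.03493 m from the centre, with end-angles ±π/3.
One side contributes B₁ = (μ₀I/4πd)·2 sin(π/3) = 5.65×10⁻⁵ T.
All 3 sides add in the same direction: B = 3 × 5.65×10⁻⁵ = 1.70×10⁻⁴ T.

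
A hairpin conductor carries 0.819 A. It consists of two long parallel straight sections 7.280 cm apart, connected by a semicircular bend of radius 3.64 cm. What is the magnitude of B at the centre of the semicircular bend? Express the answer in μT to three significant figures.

The semicircular arc contributes B_arc = μ₀I·π/(4πR) = μ₀I/(4R) = 7.07×10⁻⁶ T.
Each semi-infinite lead is at perpendicular distance R = 0.0364 m from the centre, with the perpendicular foot at its near end, so it contributes μ₀I/(4πR); both point the same way, together 4.50×10⁻⁶ T.
Arc and leads all point the same direction: B = 7.07×10⁻⁶ + 4.50×10⁻⁶ = 1.16×10⁻⁵ T.

B ≈ 11.6 μT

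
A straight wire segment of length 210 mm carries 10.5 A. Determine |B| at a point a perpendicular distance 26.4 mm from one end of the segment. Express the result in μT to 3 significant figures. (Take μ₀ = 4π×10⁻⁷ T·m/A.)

B ≈ 39.5 μT

For a finite straight segment, B = (μ₀I/4πd)(sinθ₁ + sinθ₂), where θ₁, θ₂ are the angles from the perpendicular to each end.
The perpendicular foot is at one end, so the two end-offsets along the wire are 0 and L = 0.21 m.
sinθ₁ = 0/√(0²+0.0264²) = 0.0000; sinθ₂ = 0.21/√(0.21²+0.0264²) = 0.9922.
B = (4π×10⁻⁷ × 10.5) / (4π × 0.0264) × (0.0000 + 0.9922) = 3.95×10⁻⁵ T.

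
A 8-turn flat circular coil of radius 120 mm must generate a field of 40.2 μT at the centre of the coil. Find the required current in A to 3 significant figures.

For an N-turn coil, B = Nμ₀I/(2R) with R = 0.12 m, so I = 2RB/(Nμ₀) = 2 × 0.12 × 4.02×10⁻⁵ / (8 × 4π×10⁻⁷) = 0.960 A.

I ≈ 0.960 A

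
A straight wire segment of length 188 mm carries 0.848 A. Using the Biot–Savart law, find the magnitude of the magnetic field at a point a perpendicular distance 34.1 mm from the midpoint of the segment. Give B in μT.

B ≈ 4.68 μT

For a finite straight segment, B = (μ₀I/4πd)(sinθ₁ + sinθ₂), where θ₁, θ₂ are the angles from the perpendicular to each end.
The perpendicular from the point meets the wire at its midpoint, so each end is L/2 = 0.094 m away along the wire.
sinθ₁ = 0.094/√(0.094²+0.0341²) = 0.9401; sinθ₂ = 0.094/√(0.094²+0.0341²) = 0.9401.
B = (4π×10⁻⁷ × 0.848) / (4π × 0.0341) × (0.9401 + 0.9401) = 4.68×10⁻⁶ T.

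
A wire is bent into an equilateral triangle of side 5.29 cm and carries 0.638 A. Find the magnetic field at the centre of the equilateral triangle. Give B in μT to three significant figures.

B ≈ 21.7 μT

Each side is a finite straight segment at perpendicular distance d = a/(2 tan(π/3)) = 0.01527 m from the centre, with end-angles ±π/3.
One side contributes B₁ = (μ₀I/4πd)·2 sin(π/3) = 7.24×10⁻⁶ T.
All 3 sides add in the same direction: B = 3 × 7.24×10⁻⁶ = 2.17×10⁻⁵ T.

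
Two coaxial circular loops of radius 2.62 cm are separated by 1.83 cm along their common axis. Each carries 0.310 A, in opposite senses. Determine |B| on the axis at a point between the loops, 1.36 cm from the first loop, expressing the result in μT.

B ≈ 1.89 μT

Each loop contributes B = μ₀IR²/[2(R²+z²)^(3/2)] on the axis, with z measured from that loop.
Loop 1 (z = 0.0136 m): B₁ = 5.20×10⁻⁶ T. Loop 2 (z = 0.0047 m): B₂ = 7.09×10⁻⁶ T.
The fields oppose: B = |B₁ − B₂| = 1.89×10⁻⁶ T.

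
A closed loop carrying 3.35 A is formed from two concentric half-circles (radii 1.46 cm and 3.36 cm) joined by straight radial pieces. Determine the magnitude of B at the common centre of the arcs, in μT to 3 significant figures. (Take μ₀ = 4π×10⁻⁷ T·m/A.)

B ≈ 40.8 μT

The radial connectors point toward the centre, so dl × r̂ = 0 and they contribute nothing.
Each semicircle gives μ₀I/(4R): inner arc 7.21×10⁻⁵ T, outer arc 3.13×10⁻⁵ T.
The two arcs carry current in opposite angular senses, so their fields oppose: B = |7.21×10⁻⁵ − 3.13×10⁻⁵| = 4.08×10⁻⁵ T.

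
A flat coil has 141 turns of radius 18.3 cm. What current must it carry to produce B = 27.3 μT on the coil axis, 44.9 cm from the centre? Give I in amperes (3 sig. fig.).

I ≈ 1.05 A

For an N-turn coil, B = Nμ₀IR²/[2(R²+z²)^(3/2)] with R = 0.183 m, z = 0.449 m, so I = 2B(R²+z²)^(3/2)/(Nμ₀R²) = 2 × 2.73×10⁻⁵ × 0.114 / (141 × 4π×10⁻⁷ × 0.03349) = 1.05 A.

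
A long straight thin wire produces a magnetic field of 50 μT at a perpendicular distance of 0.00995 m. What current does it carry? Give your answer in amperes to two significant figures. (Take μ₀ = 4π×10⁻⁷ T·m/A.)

For a long straight wire B = μ₀I/(2πd), so I = 2πdB/μ₀.
I = 2π × 0.00995 × 5.00×10⁻⁵ / (4π×10⁻⁷) = 2.49 A.

I ≈ 2.5 A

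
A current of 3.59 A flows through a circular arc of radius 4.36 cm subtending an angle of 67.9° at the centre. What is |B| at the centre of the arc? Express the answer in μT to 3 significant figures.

B ≈ 9.76 μT

The Biot–Savart field of a circular arc at its centre is B = μ₀Iφ/(4πR), with φ = 1.185 rad.
B = (4π×10⁻⁷ × 3.59 × 1.185) / (4π × 0.0436) = 9.76×10⁻⁶ T.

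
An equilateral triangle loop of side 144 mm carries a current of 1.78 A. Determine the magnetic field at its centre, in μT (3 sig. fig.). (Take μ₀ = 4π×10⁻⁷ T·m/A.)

B ≈ 22.2 μT

Each side is a finite straight segment at perpendicular distance d = a/(2 tan(π/3)) = 0.04157 m from the centre, with end-angles ±π/3.
One side contributes B₁ = (μ₀I/4πd)·2 sin(π/3) = 7.42×10⁻⁶ T.
All 3 sides add in the same direction: B = 3 × 7.42×10⁻⁶ = 2.22×10⁻⁵ T.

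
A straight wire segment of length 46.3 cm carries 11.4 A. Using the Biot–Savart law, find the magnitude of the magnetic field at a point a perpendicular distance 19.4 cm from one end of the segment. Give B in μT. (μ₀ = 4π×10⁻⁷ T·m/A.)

For a finite straight segment, B = (μ₀I/4πd)(sinθ₁ + sinθ₂), where θ₁, θ₂ are the angles from the perpendicular to each end.
The perpendicular foot is at one end, so the two end-offsets along the wire are 0 and L = 0.463 m.
sinθ₁ = 0/√(0²+0.194²) = 0.0000; sinθ₂ = 0.463/√(0.463²+0.194²) = 0.9223.
B = (4π×10⁻⁷ × 11.4) / (4π × 0.194) × (0.0000 + 0.9223) = 5.42×10⁻⁶ T.

B ≈ 5.42 μT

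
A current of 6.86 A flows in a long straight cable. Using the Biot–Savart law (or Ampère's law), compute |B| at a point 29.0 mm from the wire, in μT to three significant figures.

For an infinitely long straight wire, B = μ₀I/(2πd).
B = (4π×10⁻⁷ × 6.86) / (2π × 0.029) = 4.73×10⁻⁵ T.

B ≈ 47.3 μT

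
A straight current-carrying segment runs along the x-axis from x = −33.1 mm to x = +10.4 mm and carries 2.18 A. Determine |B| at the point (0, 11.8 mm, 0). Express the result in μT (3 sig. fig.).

For a finite straight segment, B = (μ₀I/4πd)(sinθ₁ + sinθ₂), where θ₁, θ₂ are the angles from the perpendicular to each end.
The perpendicular distance is d = 0.0118 m; the end-offsets along the wire are a = 0.0331 m and b = 0.0104 m.
sinθ₁ = 0.0331/√(0.0331²+0.0118²) = 0.9419; sinθ₂ = 0.0104/√(0.0104²+0.0118²) = 0.6612.
B = (4π×10⁻⁷ × 2.18) / (4π × 0.0118) × (0.9419 + 0.6612) = 2.96×10⁻⁵ T.

B ≈ 29.6 μT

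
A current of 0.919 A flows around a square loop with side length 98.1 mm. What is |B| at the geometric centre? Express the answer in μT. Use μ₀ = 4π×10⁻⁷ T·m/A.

Each side is a finite straight segment at perpendicular distance d = a/(2 tan(π/4)) = 0.04905 m from the centre, with end-angles ±π/4.
One side contributes B₁ = (μ₀I/4πd)·2 sin(π/4) = 2.65×10⁻⁶ T.
All 4 sides add in the same direction: B = 4 × 2.65×10⁻⁶ = 1.06×10⁻⁵ T.

B ≈ 10.6 μT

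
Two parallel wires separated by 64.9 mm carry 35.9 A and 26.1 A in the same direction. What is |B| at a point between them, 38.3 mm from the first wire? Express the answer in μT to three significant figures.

B ≈ 8.77 μT

Each long wire gives B = μ₀I/(2πd). Distances are d₁ = 0.0383 m and d₂ = 0.0266 m.
B₁ = 1.87×10⁻⁴ T, B₂ = 1.96×10⁻⁴ T.
Between parallel currents the two contributions point in opposite directions, so they subtract. B = |B₁ − B₂| = |1.87×10⁻⁴ − 1.96×10⁻⁴| = 8.77×10⁻⁶ T.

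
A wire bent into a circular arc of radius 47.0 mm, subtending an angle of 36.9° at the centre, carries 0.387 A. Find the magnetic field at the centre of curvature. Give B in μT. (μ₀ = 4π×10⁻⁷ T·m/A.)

The Biot–Savart field of a circular arc at its centre is B = μ₀Iφ/(4πR), with φ = 0.644 rad.
B = (4π×10⁻⁷ × 0.387 × 0.644) / (4π × 0.047) = 5.30×10⁻⁷ T.

B ≈ 0.530 μT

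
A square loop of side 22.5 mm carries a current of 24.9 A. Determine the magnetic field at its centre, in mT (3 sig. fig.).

B ≈ 1.25 mT

Each side is a finite straight segment at perpendicular distance d = a/(2 tan(π/4)) = 0.01125 m from the centre, with end-angles ±π/4.
One side contributes B₁ = (μ₀I/4πd)·2 sin(π/4) = 3.13×10⁻⁴ T.
All 4 sides add in the same direction: B = 4 × 3.13×10⁻⁴ = 1.25×10⁻³ T.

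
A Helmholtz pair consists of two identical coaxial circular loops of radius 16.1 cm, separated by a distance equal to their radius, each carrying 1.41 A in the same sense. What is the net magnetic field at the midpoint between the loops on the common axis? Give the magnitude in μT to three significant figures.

Each loop contributes B = μ₀IR²/[2(R²+z²)^(3/2)] on the axis, with z measured from that loop.
Loop 1 (z = 0.0805 m): B₁ = 3.94×10⁻⁶ T. Loop 2 (z = 0.0805 m): B₂ = 3.94×10⁻⁶ T.
The fields add: B = B₁ + B₂ = 7.87×10⁻⁶ T.

B ≈ 7.87 μT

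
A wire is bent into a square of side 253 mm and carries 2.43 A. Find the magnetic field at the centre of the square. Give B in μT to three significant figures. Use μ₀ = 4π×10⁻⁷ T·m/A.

B ≈ 10.9 μT

Each side is a finite straight segment at perpendicular distance d = a/(2 tan(π/4)) = 0.1265 m from the centre, with end-angles ±π/4.
One side contributes B₁ = (μ₀I/4πd)·2 sin(π/4) = 2.72×10⁻⁶ T.
All 4 sides add in the same direction: B = 4 × 2.72×10⁻⁶ = 1.09×10⁻⁵ T.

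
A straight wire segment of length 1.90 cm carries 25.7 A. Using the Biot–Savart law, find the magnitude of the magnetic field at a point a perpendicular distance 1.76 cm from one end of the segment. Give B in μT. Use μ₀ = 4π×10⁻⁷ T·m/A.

B ≈ 107 μT

For a finite straight segment, B = (μ₀I/4πd)(sinθ₁ + sinθ₂), where θ₁, θ₂ are the angles from the perpendicular to each end.
The perpendicular foot is at one end, so the two end-offsets along the wire are 0 and L = 0.019 m.
sinθ₁ = 0/√(0²+0.0176²) = 0.0000; sinθ₂ = 0.019/√(0.019²+0.0176²) = 0.7336.
B = (4π×10⁻⁷ × 25.7) / (4π × 0.0176) × (0.0000 + 0.7336) = 1.07×10⁻⁴ T.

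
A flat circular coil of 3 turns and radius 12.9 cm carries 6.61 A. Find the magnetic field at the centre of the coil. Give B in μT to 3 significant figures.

For an N-turn flat coil, B = Nμ₀I/(2R) with R = 0.129 m.
B = 3 × 3.22×10⁻⁵ T = 9.66×10⁻⁵ T.

B ≈ 96.6 μT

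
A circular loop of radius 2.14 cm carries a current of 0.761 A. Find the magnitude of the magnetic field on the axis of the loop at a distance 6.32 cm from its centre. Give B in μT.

On the axis of a circular loop, B = μ₀IR² / [2(R²+z²)^(3/2)].
R² + z² = (0.0214)² + (0.0632)² = 0.004452 m², and (R²+z²)^(3/2) = 2.97×10⁻⁴ m³.
B = (4π×10⁻⁷ × 0.761 × 0.000458) / (2 × 2.97×10⁻⁴) = 7.37×10⁻⁷ T.

B ≈ 0.737 μT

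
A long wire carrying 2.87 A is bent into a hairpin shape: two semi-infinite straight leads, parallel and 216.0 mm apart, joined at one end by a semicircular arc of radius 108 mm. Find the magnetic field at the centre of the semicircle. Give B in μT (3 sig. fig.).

B ≈ 13.7 μT

The semicircular arc contributes B_arc = μ₀I·π/(4πR) = μ₀I/(4R) = 8.35×10⁻⁶ T.
Each semi-infinite lead is at perpendicular distance R = 0.108 m from the centre, with the perpendicular foot at its near end, so it contributes μ₀I/(4πR); both point the same way, together 5.31×10⁻⁶ T.
Arc and leads all point the same direction: B = 8.35×10⁻⁶ + 5.31×10⁻⁶ = 1.37×10⁻⁵ T.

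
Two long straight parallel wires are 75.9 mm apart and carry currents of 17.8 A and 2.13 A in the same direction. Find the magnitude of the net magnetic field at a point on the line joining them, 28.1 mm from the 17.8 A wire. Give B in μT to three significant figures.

B ≈ 118 μT

Each long wire gives B = μ₀I/(2πd). Distances are d₁ = 0.0281 m and d₂ = 0.0478 m.
B₁ = 1.27×10⁻⁴ T, B₂ = 8.91×10⁻⁶ T.
Between parallel currents the two contributions point in opposite directions, so they subtract. B = |B₁ − B₂| = |1.27×10⁻⁴ − 8.91×10⁻⁶| = 1.18×10⁻⁴ T.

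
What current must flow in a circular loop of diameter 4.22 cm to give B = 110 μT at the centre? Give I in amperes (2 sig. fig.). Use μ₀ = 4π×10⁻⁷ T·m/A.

At the centre of a circular loop B = μ₀I/(2R), so I = 2RB/μ₀.
With R = 0.0211 m, I = 2 × 0.0211 × 1.10×10⁻⁴ / (4π×10⁻⁷) = 3.69 A.

I ≈ 3.7 A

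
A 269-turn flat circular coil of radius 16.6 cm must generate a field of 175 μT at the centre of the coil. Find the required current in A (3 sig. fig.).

For an N-turn coil, B = Nμ₀I/(2R) with R = 0.166 m, so I = 2RB/(Nμ₀) = 2 × 0.166 × 1.75×10⁻⁴ / (269 × 4π×10⁻⁷) = 0.172 A.

I ≈ 0.172 A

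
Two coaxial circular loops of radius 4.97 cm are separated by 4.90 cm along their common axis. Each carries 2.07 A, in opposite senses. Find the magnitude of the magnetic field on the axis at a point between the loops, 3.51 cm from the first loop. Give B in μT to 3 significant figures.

Each loop contributes B = μ₀IR²/[2(R²+z²)^(3/2)] on the axis, with z measured from that loop.
Loop 1 (z = 0.0351 m): B₁ = 1.43×10⁻⁵ T. Loop 2 (z = 0.0139 m): B₂ = 2.34×10⁻⁵ T.
The fields oppose: B = |B₁ − B₂| = 9.11×10⁻⁶ T.

B ≈ 9.11 μT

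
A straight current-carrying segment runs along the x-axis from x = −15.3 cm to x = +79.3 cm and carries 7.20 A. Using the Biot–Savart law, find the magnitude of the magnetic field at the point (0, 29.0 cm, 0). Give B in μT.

For a finite straight segment, B = (μ₀I/4πd)(sinθ₁ + sinθ₂), where θ₁, θ₂ are the angles from the perpendicular to each end.
The perpendicular distance is d = 0.29 m; the end-offsets along the wire are a = 0.153 m and b = 0.793 m.
sinθ₁ = 0.153/√(0.153²+0.29²) = 0.4666; sinθ₂ = 0.793/√(0.793²+0.29²) = 0.9392.
B = (4π×10⁻⁷ × 7.20) / (4π × 0.29) × (0.4666 + 0.9392) = 3.49×10⁻⁶ T.

B ≈ 3.49 μT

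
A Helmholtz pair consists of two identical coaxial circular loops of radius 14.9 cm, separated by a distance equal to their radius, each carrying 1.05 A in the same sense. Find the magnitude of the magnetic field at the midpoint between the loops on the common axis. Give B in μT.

Each loop contributes B = μ₀IR²/[2(R²+z²)^(3/2)] on the axis, with z measured from that loop.
Loop 1 (z = 0.0745 m): B₁ = 3.17×10⁻⁶ T. Loop 2 (z = 0.0745 m): B₂ = 3.17×10⁻⁶ T.
The fields add: B = B₁ + B₂ = 6.34×10⁻⁶ T.

B ≈ 6.34 μT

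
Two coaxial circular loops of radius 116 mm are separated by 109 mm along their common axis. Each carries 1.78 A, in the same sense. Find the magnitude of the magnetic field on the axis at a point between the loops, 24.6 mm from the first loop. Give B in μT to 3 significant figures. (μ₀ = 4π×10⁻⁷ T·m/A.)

Each loop contributes B = μ₀IR²/[2(R²+z²)^(3/2)] on the axis, with z measured from that loop.
Loop 1 (z = 0.0246 m): B₁ = 9.03×10⁻⁶ T. Loop 2 (z = 0.0844 m): B₂ = 5.10×10⁻⁶ T.
The fields add: B = B₁ + B₂ = 1.41×10⁻⁵ T.

B ≈ 14.1 μT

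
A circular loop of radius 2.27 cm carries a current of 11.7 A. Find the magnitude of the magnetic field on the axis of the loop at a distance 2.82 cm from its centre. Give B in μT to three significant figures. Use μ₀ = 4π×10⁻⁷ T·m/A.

On the axis of a circular loop, B = μ₀IR² / [2(R²+z²)^(3/2)].
R² + z² = (0.0227)² + (0.0282)² = 0.001311 m², and (R²+z²)^(3/2) = 4.74×10⁻⁵ m³.
B = (4π×10⁻⁷ × 11.7 × 0.0005153) / (2 × 4.74×10⁻⁵) = 7.98×10⁻⁵ T.

B ≈ 79.8 μT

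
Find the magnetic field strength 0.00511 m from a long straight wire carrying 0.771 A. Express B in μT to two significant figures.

For an infinitely long straight wire, B = μ₀I/(2πd).
B = (4π×10⁻⁷ × 0.771) / (2π × 0.00511) = 3.02×10⁻⁵ T.

B ≈ 30 μT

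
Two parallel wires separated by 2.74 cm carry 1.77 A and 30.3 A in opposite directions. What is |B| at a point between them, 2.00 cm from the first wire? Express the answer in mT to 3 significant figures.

B ≈ 0.837 mT

Each long wire gives B = μ₀I/(2πd). Distances are d₁ = 0.02 m and d₂ = 0.0074 m.
B₁ = 1.77×10⁻⁵ T, B₂ = 8.19×10⁻⁴ T.
Between antiparallel currents both contributions point the same way, so they add. B = B₁ + B₂ = 1.77×10⁻⁵ + 8.19×10⁻⁴ = 8.37×10⁻⁴ T.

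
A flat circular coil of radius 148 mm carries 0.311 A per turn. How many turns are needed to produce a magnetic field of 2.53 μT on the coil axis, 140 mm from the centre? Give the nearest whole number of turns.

N = 5

For an N-turn coil, B = Nμ₀IR²/[2(R²+z²)^(3/2)]. A single turn gives B₁ = 5.06×10⁻⁷ T with R = 0.148 m, z = 0.14 m.
N = B/B₁ = 2.53×10⁻⁶ / 5.06×10⁻⁷ = 5.00.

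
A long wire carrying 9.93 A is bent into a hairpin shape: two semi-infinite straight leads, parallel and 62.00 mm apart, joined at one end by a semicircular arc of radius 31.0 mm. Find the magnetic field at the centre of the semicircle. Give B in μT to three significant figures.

B ≈ 165 μT

The semicircular arc contributes B_arc = μ₀I·π/(4πR) = μ₀I/(4R) = 1.01×10⁻⁴ T.
Each semi-infinite lead is at perpendicular distance R = 0.031 m from the centre, with the perpendicular foot at its near end, so it contributes μ₀I/(4πR); both point the same way, together 6.41×10⁻⁵ T.
Arc and leads all point the same direction: B = 1.01×10⁻⁴ + 6.41×10⁻⁵ = 1.65×10⁻⁴ T.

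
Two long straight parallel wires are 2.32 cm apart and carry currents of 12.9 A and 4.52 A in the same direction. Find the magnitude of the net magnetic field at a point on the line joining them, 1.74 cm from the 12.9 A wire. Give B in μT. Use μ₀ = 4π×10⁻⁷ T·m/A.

B ≈ 7.59 μT

Each long wire gives B = μ₀I/(2πd). Distances are d₁ = 0.0174 m and d₂ = 0.0058 m.
B₁ = 1.48×10⁻⁴ T, B₂ = 1.56×10⁻⁴ T.
Between parallel currents the two contributions point in opposite directions, so they subtract. B = |B₁ − B₂| = |1.48×10⁻⁴ − 1.56×10⁻⁴| = 7.59×10⁻⁶ T.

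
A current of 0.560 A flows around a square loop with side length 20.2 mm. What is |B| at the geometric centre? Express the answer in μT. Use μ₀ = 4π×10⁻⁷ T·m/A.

Each side is a finite straight segment at perpendicular distance d = a/(2 tan(π/4)) = 0.0101 m from the centre, with end-angles ±π/4.
One side contributes B₁ = (μ₀I/4πd)·2 sin(π/4) = 7.84×10⁻⁶ T.
All 4 sides add in the same direction: B = 4 × 7.84×10⁻⁶ = 3.14×10⁻⁵ T.

B ≈ 31.4 μT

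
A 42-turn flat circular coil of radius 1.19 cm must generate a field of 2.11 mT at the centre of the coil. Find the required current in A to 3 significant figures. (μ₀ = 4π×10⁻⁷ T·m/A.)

I ≈ 0.951 A

For an N-turn coil, B = Nμ₀I/(2R) with R = 0.0119 m, so I = 2RB/(Nμ₀) = 2 × 0.0119 × 2.11×10⁻³ / (42 × 4π×10⁻⁷) = 0.951 A.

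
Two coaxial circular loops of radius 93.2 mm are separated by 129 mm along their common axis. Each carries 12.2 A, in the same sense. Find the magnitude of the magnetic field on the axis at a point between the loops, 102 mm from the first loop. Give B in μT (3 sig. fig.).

Each loop contributes B = μ₀IR²/[2(R²+z²)^(3/2)] on the axis, with z measured from that loop.
Loop 1 (z = 0.102 m): B₁ = 2.52×10⁻⁵ T. Loop 2 (z = 0.027 m): B₂ = 7.29×10⁻⁵ T.
The fields add: B = B₁ + B₂ = 9.81×10⁻⁵ T.

B ≈ 98.1 μT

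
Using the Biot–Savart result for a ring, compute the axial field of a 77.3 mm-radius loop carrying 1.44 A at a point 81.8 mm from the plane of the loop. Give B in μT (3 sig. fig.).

B ≈ 3.79 μT

On the axis of a circular loop, B = μ₀IR² / [2(R²+z²)^(3/2)].
R² + z² = (0.0773)² + (0.0818)² = 0.01267 m², and (R²+z²)^(3/2) = 1.43×10⁻³ m³.
B = (4π×10⁻⁷ × 1.44 × 0.005975) / (2 × 1.43×10⁻³) = 3.79×10⁻⁶ T.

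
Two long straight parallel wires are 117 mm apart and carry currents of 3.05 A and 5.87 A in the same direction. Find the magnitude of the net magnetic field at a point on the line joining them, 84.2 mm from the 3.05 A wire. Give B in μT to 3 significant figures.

Each long wire gives B = μ₀I/(2πd). Distances are d₁ = 0.0842 m and d₂ = 0.0328 m.
B₁ = 7.24×10⁻⁶ T, B₂ = 3.58×10⁻⁵ T.
Between parallel currents the two contributions point in opposite directions, so they subtract. B = |B₁ − B₂| = |7.24×10⁻⁶ − 3.58×10⁻⁵| = 2.85×10⁻⁵ T.

B ≈ 28.5 μT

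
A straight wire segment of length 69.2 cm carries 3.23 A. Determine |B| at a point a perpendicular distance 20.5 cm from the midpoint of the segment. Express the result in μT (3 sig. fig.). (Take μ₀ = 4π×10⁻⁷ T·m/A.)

B ≈ 2.71 μT

For a finite straight segment, B = (μ₀I/4πd)(sinθ₁ + sinθ₂), where θ₁, θ₂ are the angles from the perpendicular to each end.
The perpendicular from the point meets the wire at its midpoint, so each end is L/2 = 0.346 m away along the wire.
sinθ₁ = 0.346/√(0.346²+0.205²) = 0.8603; sinθ₂ = 0.346/√(0.346²+0.205²) = 0.8603.
B = (4π×10⁻⁷ × 3.23) / (4π × 0.205) × (0.8603 + 0.8603) = 2.71×10⁻⁶ T.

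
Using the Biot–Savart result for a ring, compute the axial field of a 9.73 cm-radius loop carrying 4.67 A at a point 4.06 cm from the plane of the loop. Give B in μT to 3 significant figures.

B ≈ 23.7 μT

On the axis of a circular loop, B = μ₀IR² / [2(R²+z²)^(3/2)].
R² + z² = (0.0973)² + (0.0406)² = 0.01112 m², and (R²+z²)^(3/2) = 1.17×10⁻³ m³.
B = (4π×10⁻⁷ × 4.67 × 0.009467) / (2 × 1.17×10⁻³) = 2.37×10⁻⁵ T.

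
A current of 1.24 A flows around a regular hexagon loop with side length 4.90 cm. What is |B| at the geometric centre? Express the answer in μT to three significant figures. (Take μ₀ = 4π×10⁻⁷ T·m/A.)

B ≈ 17.5 μT

Each side is a finite straight segment at perpendicular distance d = a/(2 tan(π/6)) = 0.04244 m from the centre, with end-angles ±π/6.
One side contributes B₁ = (μ₀I/4πd)·2 sin(π/6) = 2.92×10⁻⁶ T.
All 6 sides add in the same direction: B = 6 × 2.92×10⁻⁶ = 1.75×10⁻⁵ T.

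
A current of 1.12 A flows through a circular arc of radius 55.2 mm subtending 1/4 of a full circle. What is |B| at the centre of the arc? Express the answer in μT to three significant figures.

The Biot–Savart field of a circular arc at its centre is B = μ₀Iφ/(4πR), with φ = 1.571 rad.
B = (4π×10⁻⁷ × 1.12 × 1.571) / (4π × 0.0552) = 3.19×10⁻⁶ T.

B ≈ 3.19 μT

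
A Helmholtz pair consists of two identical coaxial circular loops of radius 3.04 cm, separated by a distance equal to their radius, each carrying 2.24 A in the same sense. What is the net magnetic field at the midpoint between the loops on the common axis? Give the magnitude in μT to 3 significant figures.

Each loop contributes B = μ₀IR²/[2(R²+z²)^(3/2)] on the axis, with z measured from that loop.
Loop 1 (z = 0.0152 m): B₁ = 3.31×10⁻⁵ T. Loop 2 (z = 0.0152 m): B₂ = 3.31×10⁻⁵ T.
The fields add: B = B₁ + B₂ = 6.63×10⁻⁵ T.

B ≈ 66.3 μT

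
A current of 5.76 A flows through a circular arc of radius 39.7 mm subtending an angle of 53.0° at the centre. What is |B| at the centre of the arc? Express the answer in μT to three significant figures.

B ≈ 13.4 μT

The Biot–Savart field of a circular arc at its centre is B = μ₀Iφ/(4πR), with φ = 0.925 rad.
B = (4π×10⁻⁷ × 5.76 × 0.925) / (4π × 0.0397) = 1.34×10⁻⁵ T.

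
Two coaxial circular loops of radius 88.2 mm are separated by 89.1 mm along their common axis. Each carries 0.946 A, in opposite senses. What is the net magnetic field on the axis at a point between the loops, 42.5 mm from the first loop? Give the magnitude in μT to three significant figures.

B ≈ 0.269 μT

Each loop contributes B = μ₀IR²/[2(R²+z²)^(3/2)] on the axis, with z measured from that loop.
Loop 1 (z = 0.0425 m): B₁ = 4.93×10⁻⁶ T. Loop 2 (z = 0.0466 m): B₂ = 4.66×10⁻⁶ T.
The fields oppose: B = |B₁ − B₂| = 2.69×10⁻⁷ T.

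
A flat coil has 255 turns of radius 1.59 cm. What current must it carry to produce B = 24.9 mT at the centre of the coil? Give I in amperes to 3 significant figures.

I ≈ 2.47 A

For an N-turn coil, B = Nμ₀I/(2R) with R = 0.0159 m, so I = 2RB/(Nμ₀) = 2 × 0.0159 × 2.49×10⁻² / (255 × 4π×10⁻⁷) = 2.47 A.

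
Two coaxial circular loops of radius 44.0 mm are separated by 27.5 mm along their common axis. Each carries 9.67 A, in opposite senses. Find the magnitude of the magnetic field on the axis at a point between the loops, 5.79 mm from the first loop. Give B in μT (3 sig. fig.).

B ≈ 35.0 μT

Each loop contributes B = μ₀IR²/[2(R²+z²)^(3/2)] on the axis, with z measured from that loop.
Loop 1 (z = 0.00579 m): B₁ = 1.35×10⁻⁴ T. Loop 2 (z = 0.02171 m): B₂ = 9.96×10⁻⁵ T.
The fields oppose: B = |B₁ − B₂| = 3.50×10⁻⁵ T.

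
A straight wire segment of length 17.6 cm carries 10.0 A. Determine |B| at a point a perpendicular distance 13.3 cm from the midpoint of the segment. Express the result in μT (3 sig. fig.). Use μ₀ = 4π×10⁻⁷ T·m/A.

B ≈ 8.30 μT

For a finite straight segment, B = (μ₀I/4πd)(sinθ₁ + sinθ₂), where θ₁, θ₂ are the angles from the perpendicular to each end.
The perpendicular from the point meets the wire at its midpoint, so each end is L/2 = 0.088 m away along the wire.
sinθ₁ = 0.088/√(0.088²+0.133²) = 0.5518; sinθ₂ = 0.088/√(0.088²+0.133²) = 0.5518.
B = (4π×10⁻⁷ × 10.0) / (4π × 0.133) × (0.5518 + 0.5518) = 8.30×10⁻⁶ T.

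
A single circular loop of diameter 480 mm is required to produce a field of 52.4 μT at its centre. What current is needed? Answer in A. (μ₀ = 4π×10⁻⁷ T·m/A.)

I ≈ 20.0 A

At the centre of a circular loop B = μ₀I/(2R), so I = 2RB/μ₀.
With R = 0.24 m, I = 2 × 0.24 × 5.24×10⁻⁵ / (4π×10⁻⁷) = 20.0 A.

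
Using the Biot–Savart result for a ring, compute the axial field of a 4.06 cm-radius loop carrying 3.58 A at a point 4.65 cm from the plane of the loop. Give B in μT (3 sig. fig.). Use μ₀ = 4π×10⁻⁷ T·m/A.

On the axis of a circular loop, B = μ₀IR² / [2(R²+z²)^(3/2)].
R² + z² = (0.0406)² + (0.0465)² = 0.003811 m², and (R²+z²)^(3/2) = 2.35×10⁻⁴ m³.
B = (4π×10⁻⁷ × 3.58 × 0.001648) / (2 × 2.35×10⁻⁴) = 1.58×10⁻⁵ T.

B ≈ 15.8 μT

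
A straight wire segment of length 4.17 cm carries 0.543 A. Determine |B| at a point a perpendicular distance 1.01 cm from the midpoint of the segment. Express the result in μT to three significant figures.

B ≈ 9.68 μT

For a finite straight segment, B = (μ₀I/4πd)(sinθ₁ + sinθ₂), where θ₁, θ₂ are the angles from the perpendicular to each end.
The perpendicular from the point meets the wire at its midpoint, so each end is L/2 = 0.02085 m away along the wire.
sinθ₁ = 0.02085/√(0.02085²+0.0101²) = 0.9000; sinθ₂ = 0.02085/√(0.02085²+0.0101²) = 0.9000.
B = (4π×10⁻⁷ × 0.543) / (4π × 0.0101) × (0.9000 + 0.9000) = 9.68×10⁻⁶ T.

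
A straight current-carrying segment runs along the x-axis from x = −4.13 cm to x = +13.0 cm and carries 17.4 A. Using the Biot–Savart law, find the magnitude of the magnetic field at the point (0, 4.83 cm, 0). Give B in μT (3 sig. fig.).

For a finite straight segment, B = (μ₀I/4πd)(sinθ₁ + sinθ₂), where θ₁, θ₂ are the angles from the perpendicular to each end.
The perpendicular distance is d = 0.0483 m; the end-offsets along the wire are a = 0.0413 m and b = 0.13 m.
sinθ₁ = 0.0413/√(0.0413²+0.0483²) = 0.6499; sinθ₂ = 0.13/√(0.13²+0.0483²) = 0.9374.
B = (4π×10⁻⁷ × 17.4) / (4π × 0.0483) × (0.6499 + 0.9374) = 5.72×10⁻⁵ T.

B ≈ 57.2 μT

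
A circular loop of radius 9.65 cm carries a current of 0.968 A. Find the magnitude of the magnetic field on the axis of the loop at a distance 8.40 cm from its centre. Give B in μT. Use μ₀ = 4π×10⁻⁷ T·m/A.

B ≈ 2.70 μT

On the axis of a circular loop, B = μ₀IR² / [2(R²+z²)^(3/2)].
R² + z² = (0.0965)² + (0.084)² = 0.01637 m², and (R²+z²)^(3/2) = 2.09×10⁻³ m³.
B = (4π×10⁻⁷ × 0.968 × 0.009312) / (2 × 2.09×10⁻³) = 2.70×10⁻⁶ T.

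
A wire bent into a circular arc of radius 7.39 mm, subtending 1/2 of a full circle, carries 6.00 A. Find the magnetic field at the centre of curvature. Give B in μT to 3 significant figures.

The Biot–Savart field of a circular arc at its centre is B = μ₀Iφ/(4πR), with φ = 3.142 rad.
B = (4π×10⁻⁷ × 6.00 × 3.142) / (4π × 0.00739) = 2.55×10⁻⁴ T.

B ≈ 255 μT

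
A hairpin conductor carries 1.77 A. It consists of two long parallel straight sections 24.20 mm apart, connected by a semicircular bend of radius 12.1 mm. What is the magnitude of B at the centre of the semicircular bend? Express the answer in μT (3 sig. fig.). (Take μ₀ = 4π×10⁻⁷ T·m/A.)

The semicircular arc contributes B_arc = μ₀I·π/(4πR) = μ₀I/(4R) = 4.60×10⁻⁵ T.
Each semi-infinite lead is at perpendicular distance R = 0.0121 m from the centre, with the perpendicular foot at its near end, so it contributes μ₀I/(4πR); both point the same way, together 2.93×10⁻⁵ T.
Arc and leads all point the same direction: B = 4.60×10⁻⁵ + 2.93×10⁻⁵ = 7.52×10⁻⁵ T.

B ≈ 75.2 μT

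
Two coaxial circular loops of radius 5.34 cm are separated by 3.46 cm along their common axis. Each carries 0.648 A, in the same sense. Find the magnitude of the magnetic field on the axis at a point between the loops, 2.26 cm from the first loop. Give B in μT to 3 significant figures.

Each loop contributes B = μ₀IR²/[2(R²+z²)^(3/2)] on the axis, with z measured from that loop.
Loop 1 (z = 0.0226 m): B₁ = 5.95×10⁻⁶ T. Loop 2 (z = 0.012 m): B₂ = 7.08×10⁻⁶ T.
The fields add: B = B₁ + B₂ = 1.30×10⁻⁵ T.

B ≈ 13.0 μT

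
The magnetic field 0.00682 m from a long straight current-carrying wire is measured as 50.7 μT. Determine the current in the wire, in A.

I ≈ 1.73 A

For a long straight wire B = μ₀I/(2πd), so I = 2πdB/μ₀.
I = 2π × 0.00682 × 5.07×10⁻⁵ / (4π×10⁻⁷) = 1.73 A.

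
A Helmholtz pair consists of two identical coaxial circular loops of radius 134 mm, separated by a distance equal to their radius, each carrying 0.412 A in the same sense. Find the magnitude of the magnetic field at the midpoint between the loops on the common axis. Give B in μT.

B ≈ 2.76 μT

Each loop contributes B = μ₀IR²/[2(R²+z²)^(3/2)] on the axis, with z measured from that loop.
Loop 1 (z = 0.067 m): B₁ = 1.38×10⁻⁶ T. Loop 2 (z = 0.067 m): B₂ = 1.38×10⁻⁶ T.
The fields add: B = B₁ + B₂ = 2.76×10⁻⁶ T.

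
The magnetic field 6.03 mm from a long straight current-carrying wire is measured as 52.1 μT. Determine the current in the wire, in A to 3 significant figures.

For a long straight wire B = μ₀I/(2πd), so I = 2πdB/μ₀.
I = 2π × 0.00603 × 5.21×10⁻⁵ / (4π×10⁻⁷) = 1.57 A.

I ≈ 1.57 A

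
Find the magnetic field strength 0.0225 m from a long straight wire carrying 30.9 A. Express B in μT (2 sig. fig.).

B ≈ 270 μT

For an infinitely long straight wire, B = μ₀I/(2πd).
B = (4π×10⁻⁷ × 30.9) / (2π × 0.0225) = 2.75×10⁻⁴ T.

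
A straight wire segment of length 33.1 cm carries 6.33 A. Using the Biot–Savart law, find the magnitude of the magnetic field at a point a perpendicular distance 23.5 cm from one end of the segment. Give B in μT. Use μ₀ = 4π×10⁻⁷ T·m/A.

For a finite straight segment, B = (μ₀I/4πd)(sinθ₁ + sinθ₂), where θ₁, θ₂ are the angles from the perpendicular to each end.
The perpendicular foot is at one end, so the two end-offsets along the wire are 0 and L = 0.331 m.
sinθ₁ = 0/√(0²+0.235²) = 0.0000; sinθ₂ = 0.331/√(0.331²+0.235²) = 0.8154.
B = (4π×10⁻⁷ × 6.33) / (4π × 0.235) × (0.0000 + 0.8154) = 2.20×10⁻⁶ T.

B ≈ 2.20 μT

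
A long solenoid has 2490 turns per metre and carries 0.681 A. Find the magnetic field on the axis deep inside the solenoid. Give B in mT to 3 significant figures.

B ≈ 2.13 mT

Inside a long solenoid, B = μ₀nI with n = 2490 turns/m.
B = 4π×10⁻⁷ × 2490 × 0.681 = 2.13×10⁻³ T.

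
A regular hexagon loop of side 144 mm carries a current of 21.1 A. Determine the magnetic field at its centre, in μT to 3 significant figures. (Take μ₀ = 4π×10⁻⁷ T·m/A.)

B ≈ 102 μT

Each side is a finite straight segment at perpendicular distance d = a/(2 tan(π/6)) = 0.1247 m from the centre, with end-angles ±π/6.
One side contributes B₁ = (μ₀I/4πd)·2 sin(π/6) = 1.69×10⁻⁵ T.
All 6 sides add in the same direction: B = 6 × 1.69×10⁻⁵ = 1.02×10⁻⁴ T.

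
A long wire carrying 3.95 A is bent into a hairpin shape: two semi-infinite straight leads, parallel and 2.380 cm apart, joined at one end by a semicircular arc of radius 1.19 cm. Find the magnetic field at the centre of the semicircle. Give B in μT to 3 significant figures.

The semicircular arc contributes B_arc = μ₀I·π/(4πR) = μ₀I/(4R) = 1.04×10⁻⁴ T.
Each semi-infinite lead is at perpendicular distance R = 0.0119 m from the centre, with the perpendicular foot at its near end, so it contributes μ₀I/(4πR); both point the same way, together 6.64×10⁻⁵ T.
Arc and leads all point the same direction: B = 1.04×10⁻⁴ + 6.64×10⁻⁵ = 1.71×10⁻⁴ T.

B ≈ 171 μT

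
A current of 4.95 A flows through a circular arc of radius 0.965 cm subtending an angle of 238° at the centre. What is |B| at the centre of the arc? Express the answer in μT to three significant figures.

B ≈ 213 μT

The Biot–Savart field of a circular arc at its centre is B = μ₀Iφ/(4πR), with φ = 4.154 rad.
B = (4π×10⁻⁷ × 4.95 × 4.154) / (4π × 0.00965) = 2.13×10⁻⁴ T.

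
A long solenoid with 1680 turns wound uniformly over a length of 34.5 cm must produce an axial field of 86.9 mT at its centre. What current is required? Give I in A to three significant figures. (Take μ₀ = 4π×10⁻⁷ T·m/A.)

I ≈ 14.2 A

Inside a long solenoid B = μ₀nI with n = 4870 m⁻¹, so I = B/(μ₀n).
I = 8.69×10⁻² / (4π×10⁻⁷ × 4870) = 14.2 A.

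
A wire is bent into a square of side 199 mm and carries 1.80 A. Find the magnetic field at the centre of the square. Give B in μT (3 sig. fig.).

Each side is a finite straight segment at perpendicular distance d = a/(2 tan(π/4)) = 0.0995 m from the centre, with end-angles ±π/4.
One side contributes B₁ = (μ₀I/4πd)·2 sin(π/4) = 2.56×10⁻⁶ T.
All 4 sides add in the same direction: B = 4 × 2.56×10⁻⁶ = 1.02×10⁻⁵ T.

B ≈ 10.2 μT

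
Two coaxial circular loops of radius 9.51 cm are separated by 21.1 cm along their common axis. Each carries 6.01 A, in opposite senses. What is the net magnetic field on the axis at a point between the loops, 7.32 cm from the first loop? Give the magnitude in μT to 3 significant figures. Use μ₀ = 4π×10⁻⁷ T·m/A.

Each loop contributes B = μ₀IR²/[2(R²+z²)^(3/2)] on the axis, with z measured from that loop.
Loop 1 (z = 0.0732 m): B₁ = 1.98×10⁻⁵ T. Loop 2 (z = 0.1378 m): B₂ = 7.28×10⁻⁶ T.
The fields oppose: B = |B₁ − B₂| = 1.25×10⁻⁵ T.

B ≈ 12.5 μT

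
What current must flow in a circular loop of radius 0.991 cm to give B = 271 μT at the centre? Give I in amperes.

I ≈ 4.27 A

At the centre of a circular loop B = μ₀I/(2R), so I = 2RB/μ₀.
With R = 0.00991 m, I = 2 × 0.00991 × 2.71×10⁻⁴ / (4π×10⁻⁷) = 4.27 A.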